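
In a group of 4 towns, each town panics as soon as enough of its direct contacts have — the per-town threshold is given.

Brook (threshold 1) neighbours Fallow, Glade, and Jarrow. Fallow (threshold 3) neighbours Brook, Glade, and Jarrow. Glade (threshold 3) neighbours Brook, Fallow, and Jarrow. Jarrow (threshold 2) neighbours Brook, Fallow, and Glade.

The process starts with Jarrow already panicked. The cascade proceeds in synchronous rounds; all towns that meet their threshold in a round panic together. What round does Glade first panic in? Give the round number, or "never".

Round 1 — Jarrow panics (initial).
Round 2 — checking thresholds:
  Brook: 1 of 3 neighbours ≥ 1, panics.
  Fallow: 1 of 3 neighbours < 3, below threshold.
  Glade: 1 of 3 neighbours < 3, below threshold.
Round 3 — no new panics; cascade stops.

never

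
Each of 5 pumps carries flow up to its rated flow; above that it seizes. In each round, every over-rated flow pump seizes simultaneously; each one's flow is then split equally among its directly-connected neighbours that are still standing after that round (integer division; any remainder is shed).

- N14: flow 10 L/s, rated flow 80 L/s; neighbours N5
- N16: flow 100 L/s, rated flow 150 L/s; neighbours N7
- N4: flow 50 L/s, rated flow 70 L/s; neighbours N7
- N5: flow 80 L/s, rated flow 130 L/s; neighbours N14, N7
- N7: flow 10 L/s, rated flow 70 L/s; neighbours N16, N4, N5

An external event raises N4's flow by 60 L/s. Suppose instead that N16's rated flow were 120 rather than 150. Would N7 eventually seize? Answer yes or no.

With N16's rated flow at 120:
Round 1 — N4 at 110 > 70. N4 seizes.
  N4 sheds 110 L/s to N7: 110 each.
    N7: 10+110 = 120 > 70
Round 2 — N7 seizes.
  N7 sheds 120 L/s to N16, N5: 60 each.
    N16: 100+60 = 160 > 120
    N5: 80+60 = 140 > 130
Round 3 — N16, N5 seize.
  N16 sheds 160 L/s: no online neighbours, lost.
  N5 sheds 140 L/s to N14: 140 each.
    N14: 10+140 = 150 > 80
Round 4 — N14 seizes.
  N14 sheds 150 L/s: no online neighbours, lost.
No further seizures.

yes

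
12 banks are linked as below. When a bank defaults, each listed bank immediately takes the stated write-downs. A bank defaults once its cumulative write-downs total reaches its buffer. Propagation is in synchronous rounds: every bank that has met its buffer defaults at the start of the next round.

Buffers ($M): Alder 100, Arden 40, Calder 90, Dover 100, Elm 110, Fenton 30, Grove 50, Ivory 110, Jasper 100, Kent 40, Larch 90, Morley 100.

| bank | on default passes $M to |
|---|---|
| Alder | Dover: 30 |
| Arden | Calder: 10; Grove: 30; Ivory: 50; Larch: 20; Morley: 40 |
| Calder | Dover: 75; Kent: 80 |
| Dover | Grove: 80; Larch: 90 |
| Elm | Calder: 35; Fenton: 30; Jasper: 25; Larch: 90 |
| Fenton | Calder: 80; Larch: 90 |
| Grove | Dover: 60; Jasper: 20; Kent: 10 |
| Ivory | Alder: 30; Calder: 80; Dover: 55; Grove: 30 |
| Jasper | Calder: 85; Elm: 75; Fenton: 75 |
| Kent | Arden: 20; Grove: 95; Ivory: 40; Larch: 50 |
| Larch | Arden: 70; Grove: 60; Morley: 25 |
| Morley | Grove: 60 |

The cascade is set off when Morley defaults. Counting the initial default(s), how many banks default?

Round 1 — Morley defaults (initial).
  Grove: +60 → 60 ≥ 50
Round 2 — Grove defaults.
  Dover: +60 → 60 < 100
  Jasper: +20 → 20 < 100
  Kent: +10 → 10 < 40
No further defaults.

2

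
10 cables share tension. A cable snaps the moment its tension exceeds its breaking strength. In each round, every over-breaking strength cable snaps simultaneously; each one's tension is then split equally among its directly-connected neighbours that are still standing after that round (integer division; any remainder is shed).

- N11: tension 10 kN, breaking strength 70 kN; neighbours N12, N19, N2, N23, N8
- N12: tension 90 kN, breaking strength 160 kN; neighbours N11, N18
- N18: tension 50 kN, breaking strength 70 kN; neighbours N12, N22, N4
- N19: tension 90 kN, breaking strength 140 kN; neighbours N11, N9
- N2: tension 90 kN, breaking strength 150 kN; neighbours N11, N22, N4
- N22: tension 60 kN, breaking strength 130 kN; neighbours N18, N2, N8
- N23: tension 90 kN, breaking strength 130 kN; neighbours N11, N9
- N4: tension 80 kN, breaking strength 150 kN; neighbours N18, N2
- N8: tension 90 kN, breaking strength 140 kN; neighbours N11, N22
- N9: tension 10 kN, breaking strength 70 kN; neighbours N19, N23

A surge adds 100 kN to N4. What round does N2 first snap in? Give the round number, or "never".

Round 1 — N4 at 180 > 150. N4 snaps.
  N4 sheds 180 kN to N18, N2: 90 each.
    N18: 50+90 = 140 > 70
    N2: 90+90 = 180 > 150
Round 2 — N18, N2 snap.
  N18 sheds 140 kN to N12, N22: 70 each.
    N12: 90+70 = 160 ≤ 160
    N22: 60+70 = 130 ≤ 130
  N2 sheds 180 kN to N11, N22: 90 each.
    N11: 10+90 = 100 > 70
    N22: 130+90 = 220 > 130
Round 3 — N11, N22 snap.
  N11 sheds 100 kN to N12, N19, N23, N8: 25 each.
    N12: 160+25 = 185 > 160
    N19: 90+25 = 115 ≤ 140
    N23: 90+25 = 115 ≤ 130
    N8: 90+25 = 115 ≤ 140
  N22 sheds 220 kN to N8: 220 each.
    N8: 115+220 = 335 > 140
Round 4 — N12, N8 snap.
  N12 sheds 185 kN: no online neighbours, lost.
  N8 sheds 335 kN: no online neighbours, lost.
No further breaks.

2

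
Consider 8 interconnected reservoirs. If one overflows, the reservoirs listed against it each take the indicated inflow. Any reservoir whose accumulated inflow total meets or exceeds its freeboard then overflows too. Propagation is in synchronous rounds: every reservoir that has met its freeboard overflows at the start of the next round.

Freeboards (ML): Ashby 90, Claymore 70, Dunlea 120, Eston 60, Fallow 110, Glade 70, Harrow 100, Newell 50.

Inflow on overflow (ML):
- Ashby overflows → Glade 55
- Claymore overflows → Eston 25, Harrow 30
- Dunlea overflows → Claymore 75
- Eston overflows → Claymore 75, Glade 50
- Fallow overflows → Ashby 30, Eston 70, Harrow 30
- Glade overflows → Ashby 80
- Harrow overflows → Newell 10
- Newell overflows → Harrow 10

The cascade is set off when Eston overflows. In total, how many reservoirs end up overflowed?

2

Round 1 — Eston overflows (initial).
  Claymore: +75 → 75 ≥ 70
  Glade: +50 → 50 < 70
Round 2 — Claymore overflows.
  Harrow: +30 → 30 < 100
No further overflows.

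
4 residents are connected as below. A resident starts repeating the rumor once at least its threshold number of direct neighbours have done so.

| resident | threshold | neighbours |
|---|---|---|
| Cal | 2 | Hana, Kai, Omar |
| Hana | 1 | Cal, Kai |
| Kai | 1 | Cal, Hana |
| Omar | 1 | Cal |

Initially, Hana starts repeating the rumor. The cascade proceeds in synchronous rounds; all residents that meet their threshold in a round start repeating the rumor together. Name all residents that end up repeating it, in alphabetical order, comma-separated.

Round 1 — Hana starts repeating the rumor (initial).
Round 2 — checking thresholds:
  Cal: 1 of 3 neighbours < 2, below threshold.
  Kai: 1 of 2 neighbours ≥ 1, starts repeating the rumor.
Round 3 — checking thresholds:
  Cal: 2 of 3 neighbours ≥ 2, starts repeating the rumor.
Round 4 — checking thresholds:
  Omar: 1 of 1 neighbours ≥ 1, starts repeating the rumor.
Round 5 — no new spreads; cascade stops.

Cal, Hana, Kai, Omar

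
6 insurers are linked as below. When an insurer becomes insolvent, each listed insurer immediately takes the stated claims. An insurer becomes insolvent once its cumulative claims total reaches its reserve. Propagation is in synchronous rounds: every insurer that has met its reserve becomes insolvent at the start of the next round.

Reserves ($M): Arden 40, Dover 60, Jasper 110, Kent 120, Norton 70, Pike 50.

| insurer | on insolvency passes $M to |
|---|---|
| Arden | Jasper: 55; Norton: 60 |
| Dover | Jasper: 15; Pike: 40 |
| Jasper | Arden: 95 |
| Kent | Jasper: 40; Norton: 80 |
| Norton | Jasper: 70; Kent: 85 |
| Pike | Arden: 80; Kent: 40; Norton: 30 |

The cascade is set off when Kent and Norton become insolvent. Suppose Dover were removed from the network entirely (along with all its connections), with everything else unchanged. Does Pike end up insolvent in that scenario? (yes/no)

With Dover removed:
Round 1 — Kent, Norton become insolvent (initial).
  Jasper: +40+70 → 110 ≥ 110
Round 2 — Jasper becomes insolvent.
  Arden: +95 → 95 ≥ 40
Round 3 — Arden becomes insolvent.
No further insolvencies.

no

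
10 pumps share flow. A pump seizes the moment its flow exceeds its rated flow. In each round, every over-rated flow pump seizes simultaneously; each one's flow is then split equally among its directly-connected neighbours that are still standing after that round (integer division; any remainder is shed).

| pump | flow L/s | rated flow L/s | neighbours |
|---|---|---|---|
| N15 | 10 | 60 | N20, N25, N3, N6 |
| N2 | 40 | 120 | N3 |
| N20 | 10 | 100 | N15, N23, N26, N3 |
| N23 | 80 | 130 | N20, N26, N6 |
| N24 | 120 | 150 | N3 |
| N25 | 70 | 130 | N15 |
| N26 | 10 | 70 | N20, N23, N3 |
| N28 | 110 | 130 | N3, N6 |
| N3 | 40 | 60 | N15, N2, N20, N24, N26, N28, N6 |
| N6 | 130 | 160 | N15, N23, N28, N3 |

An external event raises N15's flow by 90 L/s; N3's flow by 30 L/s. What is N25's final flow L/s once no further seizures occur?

Round 1 — N15 at 100 > 60; N3 at 70 > 60. N15, N3 seize.
  N15 sheds 100 L/s to N20, N25, N6: 33 each (1 lost).
    N20: 10+33 = 43 ≤ 100
    N25: 70+33 = 103 ≤ 130
    N6: 130+33 = 163 > 160
  N3 sheds 70 L/s to N2, N20, N24, N26, N28, N6: 11 each (4 lost).
    N2: 40+11 = 51 ≤ 120
    N20: 43+11 = 54 ≤ 100
    N24: 120+11 = 131 ≤ 150
    N26: 10+11 = 21 ≤ 70
    N28: 110+11 = 121 ≤ 130
    N6: 163+11 = 174 > 160
Round 2 — N6 seizes.
  N6 sheds 174 L/s to N23, N28: 87 each.
    N23: 80+87 = 167 > 130
    N28: 121+87 = 208 > 130
Round 3 — N23, N28 seize.
  N23 sheds 167 L/s to N20, N26: 83 each (1 lost).
    N20: 54+83 = 137 > 100
    N26: 21+83 = 104 > 70
  N28 sheds 208 L/s: no online neighbours, lost.
Round 4 — N20, N26 seize.
  N20 sheds 137 L/s: no online neighbours, lost.
  N26 sheds 104 L/s: no online neighbours, lost.
No further seizures.

103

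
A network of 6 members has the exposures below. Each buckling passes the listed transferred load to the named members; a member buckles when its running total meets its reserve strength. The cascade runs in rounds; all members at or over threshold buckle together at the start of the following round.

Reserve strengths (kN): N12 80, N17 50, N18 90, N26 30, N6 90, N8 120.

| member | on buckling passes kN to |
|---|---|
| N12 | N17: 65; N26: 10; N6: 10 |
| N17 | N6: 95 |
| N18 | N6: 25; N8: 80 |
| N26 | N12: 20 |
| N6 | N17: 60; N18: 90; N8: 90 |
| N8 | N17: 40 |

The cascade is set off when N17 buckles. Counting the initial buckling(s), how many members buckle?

4

Round 1 — N17 buckles (initial).
  N6: +95 → 95 ≥ 90
Round 2 — N6 buckles.
  N18: +90 → 90 ≥ 90
  N8: +90 → 90 < 120
Round 3 — N18 buckles.
  N8: +80 → 170 ≥ 120
Round 4 — N8 buckles.
No further bucklings.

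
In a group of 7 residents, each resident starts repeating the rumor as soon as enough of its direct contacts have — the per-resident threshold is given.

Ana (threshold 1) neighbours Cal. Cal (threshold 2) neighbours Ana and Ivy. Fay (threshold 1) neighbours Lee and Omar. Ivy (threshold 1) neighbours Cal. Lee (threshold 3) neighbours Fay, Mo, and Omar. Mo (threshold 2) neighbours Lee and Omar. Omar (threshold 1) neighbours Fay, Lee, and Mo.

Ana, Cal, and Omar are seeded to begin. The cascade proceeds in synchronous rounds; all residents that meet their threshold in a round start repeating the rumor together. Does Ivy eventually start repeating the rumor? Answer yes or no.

yes

Round 1 — Ana, Cal, Omar start repeating the rumor (initial).
Round 2 — checking thresholds:
  Fay: 1 of 2 neighbours ≥ 1, starts repeating the rumor.
  Ivy: 1 of 1 neighbours ≥ 1, starts repeating the rumor.
  Lee: 1 of 3 neighbours < 3, below threshold.
  Mo: 1 of 2 neighbours < 2, below threshold.
Round 3 — no new spreads; cascade stops.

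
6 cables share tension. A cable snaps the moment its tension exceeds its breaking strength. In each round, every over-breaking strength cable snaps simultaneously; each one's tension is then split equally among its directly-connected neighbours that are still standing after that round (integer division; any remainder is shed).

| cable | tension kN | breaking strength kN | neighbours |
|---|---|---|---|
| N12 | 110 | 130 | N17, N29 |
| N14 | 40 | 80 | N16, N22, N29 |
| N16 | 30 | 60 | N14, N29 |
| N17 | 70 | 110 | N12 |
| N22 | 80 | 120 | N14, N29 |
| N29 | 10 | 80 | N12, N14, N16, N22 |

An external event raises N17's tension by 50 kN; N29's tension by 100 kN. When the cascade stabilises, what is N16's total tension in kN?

Round 1 — N17 at 120 > 110; N29 at 110 > 80. N17, N29 snap.
  N17 sheds 120 kN to N12: 120 each.
    N12: 110+120 = 230 > 130
  N29 sheds 110 kN to N12, N14, N16, N22: 27 each (2 lost).
    N12: 230+27 = 257 > 130
    N14: 40+27 = 67 ≤ 80
    N16: 30+27 = 57 ≤ 60
    N22: 80+27 = 107 ≤ 120
Round 2 — N12 snaps.
  N12 sheds 257 kN: no online neighbours, lost.
No further breaks.

57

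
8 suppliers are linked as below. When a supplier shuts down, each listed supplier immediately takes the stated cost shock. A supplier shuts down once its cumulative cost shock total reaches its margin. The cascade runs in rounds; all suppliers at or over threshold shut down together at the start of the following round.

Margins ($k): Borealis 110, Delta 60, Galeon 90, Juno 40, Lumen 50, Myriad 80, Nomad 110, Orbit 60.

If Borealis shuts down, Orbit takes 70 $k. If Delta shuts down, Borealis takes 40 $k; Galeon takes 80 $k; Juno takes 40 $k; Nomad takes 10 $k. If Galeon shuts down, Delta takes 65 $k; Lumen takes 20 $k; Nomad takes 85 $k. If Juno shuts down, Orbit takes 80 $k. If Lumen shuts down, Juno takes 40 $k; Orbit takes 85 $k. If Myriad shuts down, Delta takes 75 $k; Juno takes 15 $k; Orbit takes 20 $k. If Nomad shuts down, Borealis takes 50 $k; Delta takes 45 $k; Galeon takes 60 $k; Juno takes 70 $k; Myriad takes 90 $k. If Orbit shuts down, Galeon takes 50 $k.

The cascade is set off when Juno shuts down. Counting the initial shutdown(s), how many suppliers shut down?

2

Round 1 — Juno shuts down (initial).
  Orbit: +80 → 80 ≥ 60
Round 2 — Orbit shuts down.
  Galeon: +50 → 50 < 90
No further shutdowns.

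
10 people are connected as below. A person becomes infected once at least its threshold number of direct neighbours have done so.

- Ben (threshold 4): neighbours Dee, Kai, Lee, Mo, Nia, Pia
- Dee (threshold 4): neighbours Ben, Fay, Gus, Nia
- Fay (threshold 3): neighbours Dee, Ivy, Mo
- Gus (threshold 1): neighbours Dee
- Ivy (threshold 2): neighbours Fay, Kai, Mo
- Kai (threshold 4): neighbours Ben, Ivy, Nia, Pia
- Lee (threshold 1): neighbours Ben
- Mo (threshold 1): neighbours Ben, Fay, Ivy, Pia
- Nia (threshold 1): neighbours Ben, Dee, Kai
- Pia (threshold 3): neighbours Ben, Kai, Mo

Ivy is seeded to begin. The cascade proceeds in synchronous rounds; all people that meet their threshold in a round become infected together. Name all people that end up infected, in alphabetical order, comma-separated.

Ivy, Mo

Round 1 — Ivy becomes infected (initial).
Round 2 — checking thresholds:
  Fay: 1 of 3 neighbours < 3, not yet.
  Kai: 1 of 4 neighbours < 4, not yet.
  Mo: 1 of 4 neighbours ≥ 1, becomes infected.
Round 3 — no new infections; cascade stops.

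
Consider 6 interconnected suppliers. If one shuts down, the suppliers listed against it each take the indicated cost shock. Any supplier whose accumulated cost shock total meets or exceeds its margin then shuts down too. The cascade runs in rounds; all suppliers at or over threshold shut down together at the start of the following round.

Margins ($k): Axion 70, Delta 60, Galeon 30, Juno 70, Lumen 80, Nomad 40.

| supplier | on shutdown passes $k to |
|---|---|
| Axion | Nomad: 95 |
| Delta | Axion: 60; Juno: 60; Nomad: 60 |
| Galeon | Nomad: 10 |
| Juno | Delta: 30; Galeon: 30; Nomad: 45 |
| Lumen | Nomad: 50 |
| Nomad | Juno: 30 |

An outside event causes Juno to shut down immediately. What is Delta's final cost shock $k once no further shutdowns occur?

Round 1 — Juno shuts down (initial).
  Delta: +30 → 30 < 60
  Galeon: +30 → 30 ≥ 30
  Nomad: +45 → 45 ≥ 40
Round 2 — Galeon, Nomad shut down.
No further shutdowns.

30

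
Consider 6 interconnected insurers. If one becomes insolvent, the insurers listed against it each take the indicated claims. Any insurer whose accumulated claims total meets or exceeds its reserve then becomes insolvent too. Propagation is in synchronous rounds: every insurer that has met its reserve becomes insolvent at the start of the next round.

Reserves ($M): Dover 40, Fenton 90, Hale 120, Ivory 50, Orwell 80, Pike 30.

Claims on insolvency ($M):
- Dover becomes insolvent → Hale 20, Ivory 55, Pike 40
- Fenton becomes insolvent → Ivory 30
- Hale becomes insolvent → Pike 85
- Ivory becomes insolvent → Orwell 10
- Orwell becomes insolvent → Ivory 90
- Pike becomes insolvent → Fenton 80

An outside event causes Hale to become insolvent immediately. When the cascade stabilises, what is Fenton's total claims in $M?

Round 1 — Hale becomes insolvent (initial).
  Pike: +85 → 85 ≥ 30
Round 2 — Pike becomes insolvent.
  Fenton: +80 → 80 < 90
No further insolvencies.

80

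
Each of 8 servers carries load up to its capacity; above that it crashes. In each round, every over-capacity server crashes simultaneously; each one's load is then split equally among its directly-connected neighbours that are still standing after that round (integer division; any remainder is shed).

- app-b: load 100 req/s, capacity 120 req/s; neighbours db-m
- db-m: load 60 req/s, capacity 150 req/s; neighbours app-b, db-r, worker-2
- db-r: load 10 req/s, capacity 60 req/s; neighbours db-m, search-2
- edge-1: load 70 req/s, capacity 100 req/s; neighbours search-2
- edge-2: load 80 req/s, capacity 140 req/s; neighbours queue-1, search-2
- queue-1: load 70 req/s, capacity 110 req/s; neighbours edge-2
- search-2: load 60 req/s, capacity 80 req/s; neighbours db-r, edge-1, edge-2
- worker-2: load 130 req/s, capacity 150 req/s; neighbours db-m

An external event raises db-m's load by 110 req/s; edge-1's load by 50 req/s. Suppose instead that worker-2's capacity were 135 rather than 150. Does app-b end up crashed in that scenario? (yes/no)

With worker-2's capacity at 135:
Round 1 — db-m at 170 > 150; edge-1 at 120 > 100. db-m, edge-1 crash.
  db-m sheds 170 req/s to app-b, db-r, worker-2: 56 each (2 lost).
    app-b: 100+56 = 156 > 120
    db-r: 10+56 = 66 > 60
    worker-2: 130+56 = 186 > 135
  edge-1 sheds 120 req/s to search-2: 120 each.
    search-2: 60+120 = 180 > 80
Round 2 — app-b, db-r, search-2, worker-2 crash.
  app-b sheds 156 req/s: no online neighbours, lost.
  db-r sheds 66 req/s: no online neighbours, lost.
  search-2 sheds 180 req/s to edge-2: 180 each.
    edge-2: 80+180 = 260 > 140
  worker-2 sheds 186 req/s: no online neighbours, lost.
Round 3 — edge-2 crashes.
  edge-2 sheds 260 req/s to queue-1: 260 each.
    queue-1: 70+260 = 330 > 110
Round 4 — queue-1 crashes.
  queue-1 sheds 330 req/s: no online neighbours, lost.
No further crashes.

yes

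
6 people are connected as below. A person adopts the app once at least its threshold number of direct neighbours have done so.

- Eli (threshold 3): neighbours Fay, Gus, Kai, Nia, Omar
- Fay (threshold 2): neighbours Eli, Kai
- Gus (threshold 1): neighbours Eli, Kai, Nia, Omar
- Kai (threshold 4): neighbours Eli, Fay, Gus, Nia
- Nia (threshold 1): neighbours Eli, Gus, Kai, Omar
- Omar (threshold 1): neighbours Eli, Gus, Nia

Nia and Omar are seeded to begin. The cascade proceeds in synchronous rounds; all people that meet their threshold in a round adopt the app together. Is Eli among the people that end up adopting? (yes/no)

Round 1 — Nia, Omar adopt the app (initial).
Round 2 — checking thresholds:
  Eli: 2 of 5 neighbours < 3, not yet.
  Gus: 2 of 4 neighbours ≥ 1, adopts the app.
  Kai: 1 of 4 neighbours < 4, not yet.
Round 3 — checking thresholds:
  Eli: 3 of 5 neighbours ≥ 3, adopts the app.
  Kai: 2 of 4 neighbours < 4, not yet.
Round 4 — no new adoptions; cascade stops.

yes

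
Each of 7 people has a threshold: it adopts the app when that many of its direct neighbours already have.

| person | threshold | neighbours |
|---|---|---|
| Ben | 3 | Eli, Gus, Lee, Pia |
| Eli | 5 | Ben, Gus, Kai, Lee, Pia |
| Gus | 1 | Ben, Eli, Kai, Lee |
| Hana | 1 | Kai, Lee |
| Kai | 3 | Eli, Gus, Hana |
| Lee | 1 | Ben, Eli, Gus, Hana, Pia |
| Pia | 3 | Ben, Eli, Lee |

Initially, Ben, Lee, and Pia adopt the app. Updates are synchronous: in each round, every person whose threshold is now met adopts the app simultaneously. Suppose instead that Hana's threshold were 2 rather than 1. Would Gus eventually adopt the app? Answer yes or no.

With Hana's threshold at 2:
Round 1 — Ben, Lee, Pia adopt the app (initial).
Round 2 — checking thresholds:
  Eli: 3 of 5 neighbours < 5, holds.
  Gus: 2 of 4 neighbours ≥ 1, adopts the app.
  Hana: 1 of 2 neighbours < 2, holds.
Round 3 — no new adoptions; cascade stops.

yes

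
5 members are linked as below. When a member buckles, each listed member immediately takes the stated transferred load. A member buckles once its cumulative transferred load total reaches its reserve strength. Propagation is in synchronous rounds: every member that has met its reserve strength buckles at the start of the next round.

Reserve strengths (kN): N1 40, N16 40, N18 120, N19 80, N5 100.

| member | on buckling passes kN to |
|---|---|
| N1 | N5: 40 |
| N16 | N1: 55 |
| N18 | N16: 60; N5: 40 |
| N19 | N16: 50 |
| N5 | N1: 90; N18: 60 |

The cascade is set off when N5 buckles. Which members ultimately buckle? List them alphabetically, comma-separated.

N1, N5

Round 1 — N5 buckles (initial).
  N1: +90 → 90 ≥ 40
  N18: +60 → 60 < 120
Round 2 — N1 buckles.
No further bucklings.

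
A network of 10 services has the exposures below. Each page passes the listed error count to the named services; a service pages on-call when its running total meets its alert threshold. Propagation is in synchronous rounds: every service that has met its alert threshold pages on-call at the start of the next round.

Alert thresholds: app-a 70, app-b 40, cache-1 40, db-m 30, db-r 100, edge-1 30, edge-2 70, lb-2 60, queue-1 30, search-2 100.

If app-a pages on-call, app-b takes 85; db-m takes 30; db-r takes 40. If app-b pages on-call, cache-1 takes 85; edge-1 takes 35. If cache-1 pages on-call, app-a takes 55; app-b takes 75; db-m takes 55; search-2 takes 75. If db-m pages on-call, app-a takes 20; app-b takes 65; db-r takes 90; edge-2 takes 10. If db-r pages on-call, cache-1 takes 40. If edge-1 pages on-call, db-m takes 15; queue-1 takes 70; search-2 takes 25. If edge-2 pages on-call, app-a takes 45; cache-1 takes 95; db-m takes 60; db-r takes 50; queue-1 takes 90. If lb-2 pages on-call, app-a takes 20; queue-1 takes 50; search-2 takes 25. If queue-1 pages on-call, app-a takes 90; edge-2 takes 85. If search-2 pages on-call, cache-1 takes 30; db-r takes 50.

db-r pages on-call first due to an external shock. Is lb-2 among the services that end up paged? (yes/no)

no

Round 1 — db-r pages on-call (initial).
  cache-1: +40 → 40 ≥ 40
Round 2 — cache-1 pages on-call.
  app-a: +55 → 55 < 70
  app-b: +75 → 75 ≥ 40
  db-m: +55 → 55 ≥ 30
  search-2: +75 → 75 < 100
Round 3 — app-b, db-m page on-call.
  app-a: +20 → 75 ≥ 70
  edge-1: +35 → 35 ≥ 30
  edge-2: +10 → 10 < 70
Round 4 — app-a, edge-1 page on-call.
  queue-1: +70 → 70 ≥ 30
  search-2: +25 → 100 ≥ 100
Round 5 — queue-1, search-2 page on-call.
  edge-2: +85 → 95 ≥ 70
Round 6 — edge-2 pages on-call.
No further pages.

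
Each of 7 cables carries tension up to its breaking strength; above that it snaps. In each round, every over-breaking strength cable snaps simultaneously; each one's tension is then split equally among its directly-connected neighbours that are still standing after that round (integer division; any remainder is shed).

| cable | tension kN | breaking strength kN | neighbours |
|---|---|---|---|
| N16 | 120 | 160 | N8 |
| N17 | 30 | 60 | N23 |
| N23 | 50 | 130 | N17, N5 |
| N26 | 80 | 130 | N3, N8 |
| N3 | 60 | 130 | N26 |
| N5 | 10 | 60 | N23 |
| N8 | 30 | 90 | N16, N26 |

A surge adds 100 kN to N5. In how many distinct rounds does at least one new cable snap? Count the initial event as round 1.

Round 1 — N5 at 110 > 60. N5 snaps.
  N5 sheds 110 kN to N23: 110 each.
    N23: 50+110 = 160 > 130
Round 2 — N23 snaps.
  N23 sheds 160 kN to N17: 160 each.
    N17: 30+160 = 190 > 60
Round 3 — N17 snaps.
  N17 sheds 190 kN: no online neighbours, lost.
No further breaks.

3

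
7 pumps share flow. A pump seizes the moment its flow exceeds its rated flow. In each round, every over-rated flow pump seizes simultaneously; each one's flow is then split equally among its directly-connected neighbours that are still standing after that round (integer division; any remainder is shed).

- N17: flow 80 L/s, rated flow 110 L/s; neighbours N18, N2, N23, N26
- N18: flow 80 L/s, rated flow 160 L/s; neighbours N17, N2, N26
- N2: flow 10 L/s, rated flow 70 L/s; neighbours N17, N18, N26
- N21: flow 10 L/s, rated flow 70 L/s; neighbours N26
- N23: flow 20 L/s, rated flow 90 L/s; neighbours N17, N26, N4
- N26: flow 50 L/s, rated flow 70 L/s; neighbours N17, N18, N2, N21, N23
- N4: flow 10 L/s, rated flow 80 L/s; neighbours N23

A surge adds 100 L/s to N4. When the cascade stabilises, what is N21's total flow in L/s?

48

Round 1 — N4 at 110 > 80. N4 seizes.
  N4 sheds 110 L/s to N23: 110 each.
    N23: 20+110 = 130 > 90
Round 2 — N23 seizes.
  N23 sheds 130 L/s to N17, N26: 65 each.
    N17: 80+65 = 145 > 110
    N26: 50+65 = 115 > 70
Round 3 — N17, N26 seize.
  N17 sheds 145 L/s to N18, N2: 72 each (1 lost).
    N18: 80+72 = 152 ≤ 160
    N2: 10+72 = 82 > 70
  N26 sheds 115 L/s to N18, N2, N21: 38 each (1 lost).
    N18: 152+38 = 190 > 160
    N2: 82+38 = 120 > 70
    N21: 10+38 = 48 ≤ 70
Round 4 — N18, N2 seize.
  N18 sheds 190 L/s: no online neighbours, lost.
  N2 sheds 120 L/s: no online neighbours, lost.
No further seizures.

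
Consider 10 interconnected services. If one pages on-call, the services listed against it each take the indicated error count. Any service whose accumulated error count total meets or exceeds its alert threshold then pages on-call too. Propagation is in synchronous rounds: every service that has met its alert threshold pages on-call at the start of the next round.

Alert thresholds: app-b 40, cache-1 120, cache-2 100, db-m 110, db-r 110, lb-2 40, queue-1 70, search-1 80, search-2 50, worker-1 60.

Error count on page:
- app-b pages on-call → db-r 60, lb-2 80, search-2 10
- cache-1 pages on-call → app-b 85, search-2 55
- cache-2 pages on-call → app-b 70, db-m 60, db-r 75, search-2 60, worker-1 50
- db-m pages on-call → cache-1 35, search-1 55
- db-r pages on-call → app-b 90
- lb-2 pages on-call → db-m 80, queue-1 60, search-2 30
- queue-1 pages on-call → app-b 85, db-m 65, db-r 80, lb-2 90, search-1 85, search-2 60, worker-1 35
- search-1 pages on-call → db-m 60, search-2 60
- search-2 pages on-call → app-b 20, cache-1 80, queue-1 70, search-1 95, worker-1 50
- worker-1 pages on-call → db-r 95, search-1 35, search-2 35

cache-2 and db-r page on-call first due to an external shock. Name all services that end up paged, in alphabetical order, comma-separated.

Round 1 — cache-2, db-r page on-call (initial).
  app-b: +70+90 → 160 ≥ 40
  db-m: +60 → 60 < 110
  search-2: +60 → 60 ≥ 50
  worker-1: +50 → 50 < 60
Round 2 — app-b, search-2 page on-call.
  cache-1: +80 → 80 < 120
  lb-2: +80 → 80 ≥ 40
  queue-1: +70 → 70 ≥ 70
  search-1: +95 → 95 ≥ 80
  worker-1: +50 → 100 ≥ 60
Round 3 — lb-2, queue-1, search-1, worker-1 page on-call.
  db-m: +80+65+60 → 265 ≥ 110
Round 4 — db-m pages on-call.
  cache-1: +35 → 115 < 120
No further pages.

app-b, cache-2, db-m, db-r, lb-2, queue-1, search-1, search-2, worker-1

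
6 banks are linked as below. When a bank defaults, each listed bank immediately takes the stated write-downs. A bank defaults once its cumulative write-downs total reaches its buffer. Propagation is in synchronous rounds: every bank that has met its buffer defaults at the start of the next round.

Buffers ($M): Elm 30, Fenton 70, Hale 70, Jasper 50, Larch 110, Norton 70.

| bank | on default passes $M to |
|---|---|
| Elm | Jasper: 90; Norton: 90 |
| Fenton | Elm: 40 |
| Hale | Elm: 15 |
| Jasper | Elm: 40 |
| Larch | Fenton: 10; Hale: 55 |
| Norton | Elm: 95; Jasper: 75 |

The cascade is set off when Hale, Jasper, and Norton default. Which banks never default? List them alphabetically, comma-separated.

Round 1 — Hale, Jasper, Norton default (initial).
  Elm: +15+40+95 → 150 ≥ 30
Round 2 — Elm defaults.
No further defaults.

Fenton, Larch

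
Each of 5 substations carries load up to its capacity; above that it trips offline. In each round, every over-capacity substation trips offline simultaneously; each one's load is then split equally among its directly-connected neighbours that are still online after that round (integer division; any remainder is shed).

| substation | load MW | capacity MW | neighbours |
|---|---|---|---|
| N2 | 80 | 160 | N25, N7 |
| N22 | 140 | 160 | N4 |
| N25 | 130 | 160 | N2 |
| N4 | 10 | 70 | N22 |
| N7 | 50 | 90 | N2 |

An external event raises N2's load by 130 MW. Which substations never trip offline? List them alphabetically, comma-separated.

Round 1 — N2 at 210 > 160. N2 trips offline.
  N2 sheds 210 MW to N25, N7: 105 each.
    N25: 130+105 = 235 > 160
    N7: 50+105 = 155 > 90
Round 2 — N25, N7 trip offline.
  N25 sheds 235 MW: no online neighbours, lost.
  N7 sheds 155 MW: no online neighbours, lost.
No further trips.

N22, N4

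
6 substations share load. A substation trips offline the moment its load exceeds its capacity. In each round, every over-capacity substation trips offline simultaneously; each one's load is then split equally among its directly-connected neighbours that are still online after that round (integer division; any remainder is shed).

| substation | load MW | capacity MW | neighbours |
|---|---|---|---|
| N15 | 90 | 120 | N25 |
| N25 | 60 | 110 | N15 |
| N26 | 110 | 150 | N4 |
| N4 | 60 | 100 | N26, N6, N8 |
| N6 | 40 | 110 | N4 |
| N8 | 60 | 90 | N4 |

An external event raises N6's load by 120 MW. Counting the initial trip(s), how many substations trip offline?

Round 1 — N6 at 160 > 110. N6 trips offline.
  N6 sheds 160 MW to N4: 160 each.
    N4: 60+160 = 220 > 100
Round 2 — N4 trips offline.
  N4 sheds 220 MW to N26, N8: 110 each.
    N26: 110+110 = 220 > 150
    N8: 60+110 = 170 > 90
Round 3 — N26, N8 trip offline.
  N26 sheds 220 MW: no online neighbours, lost.
  N8 sheds 170 MW: no online neighbours, lost.
No further trips.

4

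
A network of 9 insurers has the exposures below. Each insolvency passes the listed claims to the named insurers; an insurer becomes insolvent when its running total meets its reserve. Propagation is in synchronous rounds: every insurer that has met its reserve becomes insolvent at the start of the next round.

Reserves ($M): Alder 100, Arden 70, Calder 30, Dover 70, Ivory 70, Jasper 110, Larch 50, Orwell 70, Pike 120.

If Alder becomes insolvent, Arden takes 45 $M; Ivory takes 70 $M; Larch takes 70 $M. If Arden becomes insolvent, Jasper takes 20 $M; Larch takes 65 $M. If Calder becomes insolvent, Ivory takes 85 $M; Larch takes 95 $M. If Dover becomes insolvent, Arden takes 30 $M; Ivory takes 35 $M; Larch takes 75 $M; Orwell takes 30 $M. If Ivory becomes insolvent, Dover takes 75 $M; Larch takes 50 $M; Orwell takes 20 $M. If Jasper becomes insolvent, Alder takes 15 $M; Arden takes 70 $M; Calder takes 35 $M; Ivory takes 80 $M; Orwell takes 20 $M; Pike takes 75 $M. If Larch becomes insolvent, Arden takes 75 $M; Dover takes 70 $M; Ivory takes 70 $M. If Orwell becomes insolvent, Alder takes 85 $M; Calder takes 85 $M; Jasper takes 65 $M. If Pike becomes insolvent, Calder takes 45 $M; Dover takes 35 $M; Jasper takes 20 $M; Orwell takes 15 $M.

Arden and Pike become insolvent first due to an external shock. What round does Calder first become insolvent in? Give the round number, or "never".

2

Round 1 — Arden, Pike become insolvent (initial).
  Calder: +45 → 45 ≥ 30
  Dover: +35 → 35 < 70
  Jasper: +20+20 → 40 < 110
  Larch: +65 → 65 ≥ 50
  Orwell: +15 → 15 < 70
Round 2 — Calder, Larch become insolvent.
  Dover: +70 → 105 ≥ 70
  Ivory: +85+70 → 155 ≥ 70
Round 3 — Dover, Ivory become insolvent.
  Orwell: +30+20 → 65 < 70
No further insolvencies.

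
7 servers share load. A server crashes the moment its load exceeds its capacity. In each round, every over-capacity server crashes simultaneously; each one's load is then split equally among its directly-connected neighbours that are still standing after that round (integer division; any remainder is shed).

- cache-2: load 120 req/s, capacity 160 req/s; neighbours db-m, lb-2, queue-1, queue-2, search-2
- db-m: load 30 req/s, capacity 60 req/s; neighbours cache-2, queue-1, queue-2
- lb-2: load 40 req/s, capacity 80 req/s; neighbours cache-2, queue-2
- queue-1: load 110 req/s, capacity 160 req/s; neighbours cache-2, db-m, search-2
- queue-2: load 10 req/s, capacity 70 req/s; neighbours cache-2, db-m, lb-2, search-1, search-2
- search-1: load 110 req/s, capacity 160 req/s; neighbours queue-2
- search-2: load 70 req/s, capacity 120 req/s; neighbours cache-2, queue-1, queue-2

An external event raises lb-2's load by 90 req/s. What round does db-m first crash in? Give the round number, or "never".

Round 1 — lb-2 at 130 > 80. lb-2 crashes.
  lb-2 sheds 130 req/s to cache-2, queue-2: 65 each.
    cache-2: 120+65 = 185 > 160
    queue-2: 10+65 = 75 > 70
Round 2 — cache-2, queue-2 crash.
  cache-2 sheds 185 req/s to db-m, queue-1, search-2: 61 each (2 lost).
    db-m: 30+61 = 91 > 60
    queue-1: 110+61 = 171 > 160
    search-2: 70+61 = 131 > 120
  queue-2 sheds 75 req/s to db-m, search-1, search-2: 25 each.
    db-m: 91+25 = 116 > 60
    search-1: 110+25 = 135 ≤ 160
    search-2: 131+25 = 156 > 120
Round 3 — db-m, queue-1, search-2 crash.
  db-m sheds 116 req/s: no online neighbours, lost.
  queue-1 sheds 171 req/s: no online neighbours, lost.
  search-2 sheds 156 req/s: no online neighbours, lost.
No further crashes.

3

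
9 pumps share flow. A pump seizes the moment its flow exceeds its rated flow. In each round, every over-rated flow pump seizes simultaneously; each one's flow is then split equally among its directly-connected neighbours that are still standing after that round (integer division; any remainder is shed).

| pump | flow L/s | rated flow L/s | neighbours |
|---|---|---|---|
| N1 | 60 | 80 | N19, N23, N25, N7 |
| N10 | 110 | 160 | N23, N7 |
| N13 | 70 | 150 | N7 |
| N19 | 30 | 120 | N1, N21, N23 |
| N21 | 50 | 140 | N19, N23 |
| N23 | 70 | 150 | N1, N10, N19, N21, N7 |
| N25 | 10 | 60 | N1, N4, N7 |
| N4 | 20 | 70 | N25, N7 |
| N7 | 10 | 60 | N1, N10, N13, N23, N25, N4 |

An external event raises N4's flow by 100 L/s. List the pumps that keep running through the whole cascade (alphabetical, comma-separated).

Round 1 — N4 at 120 > 70. N4 seizes.
  N4 sheds 120 L/s to N25, N7: 60 each.
    N25: 10+60 = 70 > 60
    N7: 10+60 = 70 > 60
Round 2 — N25, N7 seize.
  N25 sheds 70 L/s to N1: 70 each.
    N1: 60+70 = 130 > 80
  N7 sheds 70 L/s to N1, N10, N13, N23: 17 each (2 lost).
    N1: 130+17 = 147 > 80
    N10: 110+17 = 127 ≤ 160
    N13: 70+17 = 87 ≤ 150
    N23: 70+17 = 87 ≤ 150
Round 3 — N1 seizes.
  N1 sheds 147 L/s to N19, N23: 73 each (1 lost).
    N19: 30+73 = 103 ≤ 120
    N23: 87+73 = 160 > 150
Round 4 — N23 seizes.
  N23 sheds 160 L/s to N10, N19, N21: 53 each (1 lost).
    N10: 127+53 = 180 > 160
    N19: 103+53 = 156 > 120
    N21: 50+53 = 103 ≤ 140
Round 5 — N10, N19 seize.
  N10 sheds 180 L/s: no online neighbours, lost.
  N19 sheds 156 L/s to N21: 156 each.
    N21: 103+156 = 259 > 140
Round 6 — N21 seizes.
  N21 sheds 259 L/s: no online neighbours, lost.
No further seizures.

N13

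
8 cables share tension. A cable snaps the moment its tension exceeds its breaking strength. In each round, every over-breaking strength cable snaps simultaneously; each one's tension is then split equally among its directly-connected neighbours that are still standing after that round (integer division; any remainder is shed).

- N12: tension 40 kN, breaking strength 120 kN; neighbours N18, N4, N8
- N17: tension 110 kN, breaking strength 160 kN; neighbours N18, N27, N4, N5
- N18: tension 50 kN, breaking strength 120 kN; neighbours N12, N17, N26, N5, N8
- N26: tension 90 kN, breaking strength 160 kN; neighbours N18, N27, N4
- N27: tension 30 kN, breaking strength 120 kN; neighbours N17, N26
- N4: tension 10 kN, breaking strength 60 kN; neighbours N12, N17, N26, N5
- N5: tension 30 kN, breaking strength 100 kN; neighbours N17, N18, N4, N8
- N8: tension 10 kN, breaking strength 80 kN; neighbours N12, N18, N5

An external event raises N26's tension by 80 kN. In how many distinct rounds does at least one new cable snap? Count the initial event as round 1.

2

Round 1 — N26 at 170 > 160. N26 snaps.
  N26 sheds 170 kN to N18, N27, N4: 56 each (2 lost).
    N18: 50+56 = 106 ≤ 120
    N27: 30+56 = 86 ≤ 120
    N4: 10+56 = 66 > 60
Round 2 — N4 snaps.
  N4 sheds 66 kN to N12, N17, N5: 22 each.
    N12: 40+22 = 62 ≤ 120
    N17: 110+22 = 132 ≤ 160
    N5: 30+22 = 52 ≤ 100
No further breaks.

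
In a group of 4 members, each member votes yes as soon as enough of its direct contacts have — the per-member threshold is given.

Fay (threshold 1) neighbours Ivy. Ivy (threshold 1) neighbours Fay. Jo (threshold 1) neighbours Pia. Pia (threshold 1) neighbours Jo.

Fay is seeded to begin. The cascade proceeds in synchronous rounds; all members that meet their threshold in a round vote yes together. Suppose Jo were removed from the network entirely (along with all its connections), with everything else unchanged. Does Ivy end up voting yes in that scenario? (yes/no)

yes

With Jo removed:
Round 1 — Fay votes yes (initial).
Round 2 — checking thresholds:
  Ivy: 1 of 1 neighbours ≥ 1, votes yes.
Round 3 — no new yes votes; cascade stops.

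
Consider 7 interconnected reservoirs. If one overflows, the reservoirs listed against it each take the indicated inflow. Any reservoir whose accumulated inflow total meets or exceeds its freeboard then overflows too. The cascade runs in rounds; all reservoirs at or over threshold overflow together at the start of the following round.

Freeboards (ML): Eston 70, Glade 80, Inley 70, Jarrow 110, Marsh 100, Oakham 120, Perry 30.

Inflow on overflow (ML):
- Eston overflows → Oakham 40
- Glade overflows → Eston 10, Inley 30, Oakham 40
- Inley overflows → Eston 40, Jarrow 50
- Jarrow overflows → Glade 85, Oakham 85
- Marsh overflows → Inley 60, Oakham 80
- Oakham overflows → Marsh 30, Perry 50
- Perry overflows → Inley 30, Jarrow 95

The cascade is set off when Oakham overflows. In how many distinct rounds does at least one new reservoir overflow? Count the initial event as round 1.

Round 1 — Oakham overflows (initial).
  Marsh: +30 → 30 < 100
  Perry: +50 → 50 ≥ 30
Round 2 — Perry overflows.
  Inley: +30 → 30 < 70
  Jarrow: +95 → 95 < 110
No further overflows.

2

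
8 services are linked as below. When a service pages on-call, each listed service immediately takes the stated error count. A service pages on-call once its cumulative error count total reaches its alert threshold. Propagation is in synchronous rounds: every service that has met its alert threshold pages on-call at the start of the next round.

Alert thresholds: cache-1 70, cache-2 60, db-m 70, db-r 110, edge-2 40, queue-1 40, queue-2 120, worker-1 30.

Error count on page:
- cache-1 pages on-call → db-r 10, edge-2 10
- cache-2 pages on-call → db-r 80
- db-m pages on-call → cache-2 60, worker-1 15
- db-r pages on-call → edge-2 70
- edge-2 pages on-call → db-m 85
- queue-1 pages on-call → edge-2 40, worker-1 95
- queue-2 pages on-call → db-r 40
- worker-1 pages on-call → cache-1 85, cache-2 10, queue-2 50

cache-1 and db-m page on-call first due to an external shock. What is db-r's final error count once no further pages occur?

90

Round 1 — cache-1, db-m page on-call (initial).
  cache-2: +60 → 60 ≥ 60
  db-r: +10 → 10 < 110
  edge-2: +10 → 10 < 40
  worker-1: +15 → 15 < 30
Round 2 — cache-2 pages on-call.
  db-r: +80 → 90 < 110
No further pages.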